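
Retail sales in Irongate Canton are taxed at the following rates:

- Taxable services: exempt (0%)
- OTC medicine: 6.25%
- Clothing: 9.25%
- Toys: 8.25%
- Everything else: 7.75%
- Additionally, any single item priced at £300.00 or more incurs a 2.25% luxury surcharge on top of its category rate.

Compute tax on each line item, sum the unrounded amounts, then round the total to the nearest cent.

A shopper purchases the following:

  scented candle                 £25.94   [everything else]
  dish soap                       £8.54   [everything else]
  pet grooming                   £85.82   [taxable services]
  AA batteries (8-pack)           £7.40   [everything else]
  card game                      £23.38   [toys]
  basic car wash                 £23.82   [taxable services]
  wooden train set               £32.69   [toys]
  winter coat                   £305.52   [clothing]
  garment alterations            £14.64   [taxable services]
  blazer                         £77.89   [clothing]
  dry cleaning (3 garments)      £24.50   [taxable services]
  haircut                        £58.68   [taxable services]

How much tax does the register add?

£50.21

Scented candle £25.94: everything else → 7.75% → £2.01035
Dish soap £8.54: everything else → 7.75% → £0.66185
Pet grooming £85.82: taxable services → 0% → £0.00
AA batteries (8-pack) £7.40: everything else → 7.75% → £0.5735
Card game £23.38: toys → 8.25% → £1.92885
Basic car wash £23.82: taxable services → 0% → £0.00
Wooden train set £32.69: toys → 8.25% → £2.696925
Winter coat £305.52: clothing → 9.25% + 2.25% surcharge = 11.5% → £35.1348
Garment alterations £14.64: taxable services → 0% → £0.00
Blazer £77.89: clothing → 9.25% → £7.204825
Dry cleaning (3 garments) £24.50: taxable services → 0% → £0.00
Haircut £58.68: taxable services → 0% → £0.00
Unrounded tax sum = £50.2111 → £50.21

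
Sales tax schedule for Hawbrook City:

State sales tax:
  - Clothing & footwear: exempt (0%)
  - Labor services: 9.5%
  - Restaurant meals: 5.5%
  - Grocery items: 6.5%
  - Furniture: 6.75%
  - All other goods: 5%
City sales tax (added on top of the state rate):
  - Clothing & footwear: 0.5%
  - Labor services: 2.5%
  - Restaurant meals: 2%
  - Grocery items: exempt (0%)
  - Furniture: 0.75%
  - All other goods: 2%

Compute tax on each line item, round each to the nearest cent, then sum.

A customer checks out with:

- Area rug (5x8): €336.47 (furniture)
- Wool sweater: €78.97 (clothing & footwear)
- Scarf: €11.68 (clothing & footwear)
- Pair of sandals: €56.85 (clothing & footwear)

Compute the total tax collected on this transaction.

Area rug (5x8) €336.47: furniture → 6.75% + 0.75% city = 7.5% → €25.24
Wool sweater €78.97: clothing & footwear → 0% + 0.5% city = 0.5% → €0.39
Scarf €11.68: clothing & footwear → 0% + 0.5% city = 0.5% → €0.06
Pair of sandals €56.85: clothing & footwear → 0% + 0.5% city = 0.5% → €0.28
Total tax = €25.24 + €0.39 + €0.06 + €0.28 = €25.97

€25.97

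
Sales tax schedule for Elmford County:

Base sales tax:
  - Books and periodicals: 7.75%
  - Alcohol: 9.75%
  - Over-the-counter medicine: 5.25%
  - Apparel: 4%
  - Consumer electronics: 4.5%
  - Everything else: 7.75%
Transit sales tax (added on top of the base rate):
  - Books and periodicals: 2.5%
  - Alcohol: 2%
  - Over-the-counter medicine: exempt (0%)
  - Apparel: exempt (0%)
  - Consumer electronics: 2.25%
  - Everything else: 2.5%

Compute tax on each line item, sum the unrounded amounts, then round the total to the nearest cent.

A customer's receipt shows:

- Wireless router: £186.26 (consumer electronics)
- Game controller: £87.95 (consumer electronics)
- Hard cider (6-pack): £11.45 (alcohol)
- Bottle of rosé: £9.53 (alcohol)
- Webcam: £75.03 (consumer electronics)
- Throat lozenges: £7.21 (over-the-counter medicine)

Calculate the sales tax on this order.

£26.42

Wireless router £186.26: consumer electronics → 4.5% + 2.25% transit = 6.75% → £12.57255
Game controller £87.95: consumer electronics → 4.5% + 2.25% transit = 6.75% → £5.936625
Hard cider (6-pack) £11.45: alcohol → 9.75% + 2% transit = 11.75% → £1.345375
Bottle of rosé £9.53: alcohol → 9.75% + 2% transit = 11.75% → £1.119775
Webcam £75.03: consumer electronics → 4.5% + 2.25% transit = 6.75% → £5.064525
Throat lozenges £7.21: over-the-counter medicine → 5.25% + 0% transit = 5.25% → £0.378525
Unrounded tax sum = £26.417375 → £26.42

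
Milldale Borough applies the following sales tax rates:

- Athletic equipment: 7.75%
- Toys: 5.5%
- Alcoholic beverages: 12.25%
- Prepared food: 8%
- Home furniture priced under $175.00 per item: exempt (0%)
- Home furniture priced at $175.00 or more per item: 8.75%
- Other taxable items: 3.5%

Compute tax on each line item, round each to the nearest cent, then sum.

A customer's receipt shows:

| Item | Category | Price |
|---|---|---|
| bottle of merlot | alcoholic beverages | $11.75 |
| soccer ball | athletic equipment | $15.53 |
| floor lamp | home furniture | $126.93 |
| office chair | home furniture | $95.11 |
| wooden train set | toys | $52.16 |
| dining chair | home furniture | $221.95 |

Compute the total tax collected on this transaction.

Bottle of merlot $11.75: alcoholic beverages → 12.25% → $1.44
Soccer ball $15.53: athletic equipment → 7.75% → $1.20
Floor lamp $126.93: home furniture, under $175.00 → 0% → $0.00
Office chair $95.11: home furniture, under $175.00 → 0% → $0.00
Wooden train set $52.16: toys → 5.5% → $2.87
Dining chair $221.95: home furniture, $175.00 or more → 8.75% → $19.42
Total tax = $1.44 + $1.20 + $2.87 + $19.42 = $24.93

$24.93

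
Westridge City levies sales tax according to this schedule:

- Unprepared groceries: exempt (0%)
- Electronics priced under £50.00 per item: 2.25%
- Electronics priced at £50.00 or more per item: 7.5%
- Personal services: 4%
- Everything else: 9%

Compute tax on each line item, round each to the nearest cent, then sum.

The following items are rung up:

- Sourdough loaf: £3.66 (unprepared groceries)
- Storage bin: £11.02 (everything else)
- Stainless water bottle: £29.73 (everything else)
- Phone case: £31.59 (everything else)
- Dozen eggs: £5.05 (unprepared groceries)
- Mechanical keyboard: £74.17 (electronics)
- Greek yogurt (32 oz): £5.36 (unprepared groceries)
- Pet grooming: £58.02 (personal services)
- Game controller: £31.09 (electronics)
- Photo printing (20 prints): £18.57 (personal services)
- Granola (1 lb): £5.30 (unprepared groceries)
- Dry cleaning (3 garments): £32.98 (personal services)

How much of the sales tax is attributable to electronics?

£6.26

Mechanical keyboard £74.17: electronics, £50.00 or more → 7.5% → £5.56
Game controller £31.09: electronics, under £50.00 → 2.25% → £0.70
Tax on electronics = £5.56 + £0.70 = £6.26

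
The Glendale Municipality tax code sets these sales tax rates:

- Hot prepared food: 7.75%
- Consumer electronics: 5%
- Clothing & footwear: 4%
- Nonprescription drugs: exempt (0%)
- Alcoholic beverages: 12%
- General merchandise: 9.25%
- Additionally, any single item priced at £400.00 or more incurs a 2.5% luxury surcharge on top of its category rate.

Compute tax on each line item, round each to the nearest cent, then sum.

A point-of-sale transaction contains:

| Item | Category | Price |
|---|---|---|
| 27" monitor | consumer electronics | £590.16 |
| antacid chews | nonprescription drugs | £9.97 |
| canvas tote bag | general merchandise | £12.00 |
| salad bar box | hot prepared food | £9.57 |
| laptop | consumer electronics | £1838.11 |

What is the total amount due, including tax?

£2643.78

27" monitor £590.16: consumer electronics → 5% + 2.5% surcharge = 7.5% → £44.26
Antacid chews £9.97: nonprescription drugs → 0% → £0.00
Canvas tote bag £12.00: general merchandise → 9.25% → £1.11
Salad bar box £9.57: hot prepared food → 7.75% → £0.74
Laptop £1838.11: consumer electronics → 5% + 2.5% surcharge = 7.5% → £137.86
Subtotal = £2459.81; tax = £183.97; total due = £2643.78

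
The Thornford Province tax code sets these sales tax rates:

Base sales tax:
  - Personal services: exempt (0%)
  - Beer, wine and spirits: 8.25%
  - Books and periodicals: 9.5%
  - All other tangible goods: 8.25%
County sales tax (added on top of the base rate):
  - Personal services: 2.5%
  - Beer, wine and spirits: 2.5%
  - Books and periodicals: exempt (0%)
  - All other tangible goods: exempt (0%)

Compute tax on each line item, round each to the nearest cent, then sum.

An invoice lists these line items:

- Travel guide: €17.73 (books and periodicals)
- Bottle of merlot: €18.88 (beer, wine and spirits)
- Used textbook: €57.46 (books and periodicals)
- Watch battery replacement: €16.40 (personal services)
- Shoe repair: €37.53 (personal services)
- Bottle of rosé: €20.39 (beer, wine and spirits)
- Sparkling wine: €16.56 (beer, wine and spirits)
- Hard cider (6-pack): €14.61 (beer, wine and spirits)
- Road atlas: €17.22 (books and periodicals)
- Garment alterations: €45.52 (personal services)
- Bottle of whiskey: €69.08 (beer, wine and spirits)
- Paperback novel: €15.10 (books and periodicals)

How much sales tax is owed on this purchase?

Travel guide €17.73: books and periodicals → 9.5% + 0% county = 9.5% → €1.68
Bottle of merlot €18.88: beer, wine and spirits → 8.25% + 2.5% county = 10.75% → €2.03
Used textbook €57.46: books and periodicals → 9.5% + 0% county = 9.5% → €5.46
Watch battery replacement €16.40: personal services → 0% + 2.5% county = 2.5% → €0.41
Shoe repair €37.53: personal services → 0% + 2.5% county = 2.5% → €0.94
Bottle of rosé €20.39: beer, wine and spirits → 8.25% + 2.5% county = 10.75% → €2.19
Sparkling wine €16.56: beer, wine and spirits → 8.25% + 2.5% county = 10.75% → €1.78
Hard cider (6-pack) €14.61: beer, wine and spirits → 8.25% + 2.5% county = 10.75% → €1.57
Road atlas €17.22: books and periodicals → 9.5% + 0% county = 9.5% → €1.64
Garment alterations €45.52: personal services → 0% + 2.5% county = 2.5% → €1.14
Bottle of whiskey €69.08: beer, wine and spirits → 8.25% + 2.5% county = 10.75% → €7.43
Paperback novel €15.10: books and periodicals → 9.5% + 0% county = 9.5% → €1.43
Total tax = €1.68 + €2.03 + €5.46 + €0.41 + €0.94 + €2.19 + €1.78 + €1.57 + €1.64 + €1.14 + €7.43 + €1.43 = €27.70

€27.70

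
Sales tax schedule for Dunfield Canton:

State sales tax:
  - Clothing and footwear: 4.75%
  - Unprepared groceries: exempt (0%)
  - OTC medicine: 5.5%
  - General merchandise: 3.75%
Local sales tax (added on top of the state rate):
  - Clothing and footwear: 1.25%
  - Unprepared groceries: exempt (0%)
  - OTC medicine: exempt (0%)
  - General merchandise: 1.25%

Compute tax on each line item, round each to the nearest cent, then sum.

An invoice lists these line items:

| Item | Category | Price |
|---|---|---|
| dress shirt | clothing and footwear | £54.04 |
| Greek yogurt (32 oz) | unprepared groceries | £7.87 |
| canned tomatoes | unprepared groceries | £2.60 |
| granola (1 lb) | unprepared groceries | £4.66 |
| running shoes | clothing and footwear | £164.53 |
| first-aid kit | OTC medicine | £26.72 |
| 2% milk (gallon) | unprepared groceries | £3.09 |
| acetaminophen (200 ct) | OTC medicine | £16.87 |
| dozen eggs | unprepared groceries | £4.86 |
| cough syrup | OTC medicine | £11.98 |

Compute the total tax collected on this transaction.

Dress shirt £54.04: clothing and footwear → 4.75% + 1.25% local = 6% → £3.24
Greek yogurt (32 oz) £7.87: unprepared groceries → 0% + 0% local = 0% → £0.00
Canned tomatoes £2.60: unprepared groceries → 0% + 0% local = 0% → £0.00
Granola (1 lb) £4.66: unprepared groceries → 0% + 0% local = 0% → £0.00
Running shoes £164.53: clothing and footwear → 4.75% + 1.25% local = 6% → £9.87
First-aid kit £26.72: OTC medicine → 5.5% + 0% local = 5.5% → £1.47
2% milk (gallon) £3.09: unprepared groceries → 0% + 0% local = 0% → £0.00
Acetaminophen (200 ct) £16.87: OTC medicine → 5.5% + 0% local = 5.5% → £0.93
Dozen eggs £4.86: unprepared groceries → 0% + 0% local = 0% → £0.00
Cough syrup £11.98: OTC medicine → 5.5% + 0% local = 5.5% → £0.66
Total tax = £3.24 + £9.87 + £1.47 + £0.93 + £0.66 = £16.17

£16.17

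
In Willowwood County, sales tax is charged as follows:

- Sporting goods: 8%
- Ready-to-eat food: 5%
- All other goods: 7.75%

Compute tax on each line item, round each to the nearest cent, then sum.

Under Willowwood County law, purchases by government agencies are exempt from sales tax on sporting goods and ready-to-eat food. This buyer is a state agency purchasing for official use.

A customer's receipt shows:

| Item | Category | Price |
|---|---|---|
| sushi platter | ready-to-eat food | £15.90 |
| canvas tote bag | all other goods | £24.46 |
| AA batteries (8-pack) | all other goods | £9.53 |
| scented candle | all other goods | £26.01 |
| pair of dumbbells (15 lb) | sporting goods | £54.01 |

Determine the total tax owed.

Sushi platter £15.90: ready-to-eat food, buyer-exempt → 0% → £0.00
Canvas tote bag £24.46: all other goods → 7.75% → £1.90
AA batteries (8-pack) £9.53: all other goods → 7.75% → £0.74
Scented candle £26.01: all other goods → 7.75% → £2.02
Pair of dumbbells (15 lb) £54.01: sporting goods, buyer-exempt → 0% → £0.00
Total tax = £1.90 + £0.74 + £2.02 = £4.66

£4.66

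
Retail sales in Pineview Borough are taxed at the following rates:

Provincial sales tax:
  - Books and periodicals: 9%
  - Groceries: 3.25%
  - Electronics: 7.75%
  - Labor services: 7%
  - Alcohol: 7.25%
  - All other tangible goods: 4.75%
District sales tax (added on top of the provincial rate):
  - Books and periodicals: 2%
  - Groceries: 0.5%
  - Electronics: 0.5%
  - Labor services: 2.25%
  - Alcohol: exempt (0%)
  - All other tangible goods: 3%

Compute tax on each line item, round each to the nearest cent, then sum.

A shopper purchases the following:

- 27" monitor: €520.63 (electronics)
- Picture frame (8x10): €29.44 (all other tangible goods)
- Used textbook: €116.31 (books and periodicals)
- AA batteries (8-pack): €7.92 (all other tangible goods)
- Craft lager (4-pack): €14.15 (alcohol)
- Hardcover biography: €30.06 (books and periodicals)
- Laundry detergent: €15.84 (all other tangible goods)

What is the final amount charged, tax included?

27" monitor €520.63: electronics → 7.75% + 0.5% district = 8.25% → €42.95
Picture frame (8x10) €29.44: all other tangible goods → 4.75% + 3% district = 7.75% → €2.28
Used textbook €116.31: books and periodicals → 9% + 2% district = 11% → €12.79
AA batteries (8-pack) €7.92: all other tangible goods → 4.75% + 3% district = 7.75% → €0.61
Craft lager (4-pack) €14.15: alcohol → 7.25% + 0% district = 7.25% → €1.03
Hardcover biography €30.06: books and periodicals → 9% + 2% district = 11% → €3.31
Laundry detergent €15.84: all other tangible goods → 4.75% + 3% district = 7.75% → €1.23
Subtotal = €734.35; tax = €64.20; total due = €798.55

€798.55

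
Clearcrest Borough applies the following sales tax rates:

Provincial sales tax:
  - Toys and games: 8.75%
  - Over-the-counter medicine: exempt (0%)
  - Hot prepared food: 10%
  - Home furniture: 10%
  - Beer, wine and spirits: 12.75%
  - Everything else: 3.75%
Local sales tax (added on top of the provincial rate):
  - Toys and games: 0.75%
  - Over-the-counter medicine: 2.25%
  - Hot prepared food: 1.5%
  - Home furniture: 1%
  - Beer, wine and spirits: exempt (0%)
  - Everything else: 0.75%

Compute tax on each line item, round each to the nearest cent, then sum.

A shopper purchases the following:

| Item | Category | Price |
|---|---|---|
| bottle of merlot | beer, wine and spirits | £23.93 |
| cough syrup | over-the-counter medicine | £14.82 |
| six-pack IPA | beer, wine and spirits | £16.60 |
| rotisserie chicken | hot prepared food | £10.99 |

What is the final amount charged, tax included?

Bottle of merlot £23.93: beer, wine and spirits → 12.75% + 0% local = 12.75% → £3.05
Cough syrup £14.82: over-the-counter medicine → 0% + 2.25% local = 2.25% → £0.33
Six-pack IPA £16.60: beer, wine and spirits → 12.75% + 0% local = 12.75% → £2.12
Rotisserie chicken £10.99: hot prepared food → 10% + 1.5% local = 11.5% → £1.26
Subtotal = £66.34; tax = £6.76; total due = £73.10

£73.10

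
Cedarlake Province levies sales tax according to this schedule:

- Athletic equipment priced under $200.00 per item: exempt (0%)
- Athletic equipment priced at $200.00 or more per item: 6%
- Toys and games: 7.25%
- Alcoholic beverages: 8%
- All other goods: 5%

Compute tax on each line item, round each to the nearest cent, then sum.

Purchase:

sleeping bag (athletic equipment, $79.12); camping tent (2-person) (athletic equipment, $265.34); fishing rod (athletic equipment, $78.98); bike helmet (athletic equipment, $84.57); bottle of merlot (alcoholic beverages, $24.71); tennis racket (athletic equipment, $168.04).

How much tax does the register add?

$17.90

Sleeping bag $79.12: athletic equipment, under $200.00 → 0% → $0.00
Camping tent (2-person) $265.34: athletic equipment, $200.00 or more → 6% → $15.92
Fishing rod $78.98: athletic equipment, under $200.00 → 0% → $0.00
Bike helmet $84.57: athletic equipment, under $200.00 → 0% → $0.00
Bottle of merlot $24.71: alcoholic beverages → 8% → $1.98
Tennis racket $168.04: athletic equipment, under $200.00 → 0% → $0.00
Total tax = $15.92 + $1.98 = $17.90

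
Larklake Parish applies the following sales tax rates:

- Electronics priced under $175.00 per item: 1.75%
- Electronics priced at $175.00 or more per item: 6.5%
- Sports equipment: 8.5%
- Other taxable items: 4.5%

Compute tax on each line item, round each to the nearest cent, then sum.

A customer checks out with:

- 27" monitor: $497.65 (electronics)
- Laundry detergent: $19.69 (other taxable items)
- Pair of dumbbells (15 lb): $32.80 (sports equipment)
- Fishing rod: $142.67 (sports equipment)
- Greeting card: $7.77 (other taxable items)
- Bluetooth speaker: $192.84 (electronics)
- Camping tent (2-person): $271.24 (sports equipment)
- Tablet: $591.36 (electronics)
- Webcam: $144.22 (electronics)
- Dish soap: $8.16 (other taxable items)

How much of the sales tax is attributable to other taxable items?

$1.61

Laundry detergent $19.69: other taxable items → 4.5% → $0.89
Greeting card $7.77: other taxable items → 4.5% → $0.35
Dish soap $8.16: other taxable items → 4.5% → $0.37
Tax on other taxable items = $0.89 + $0.35 + $0.37 = $1.61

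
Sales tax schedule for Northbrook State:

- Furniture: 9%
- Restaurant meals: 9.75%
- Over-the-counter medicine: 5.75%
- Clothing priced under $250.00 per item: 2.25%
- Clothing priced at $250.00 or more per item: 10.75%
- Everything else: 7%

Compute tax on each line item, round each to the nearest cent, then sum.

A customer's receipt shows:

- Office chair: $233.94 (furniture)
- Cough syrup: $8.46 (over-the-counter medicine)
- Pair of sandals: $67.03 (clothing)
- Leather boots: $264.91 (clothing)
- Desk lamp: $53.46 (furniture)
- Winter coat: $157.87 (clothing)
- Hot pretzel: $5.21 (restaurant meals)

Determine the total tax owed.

Office chair $233.94: furniture → 9% → $21.05
Cough syrup $8.46: over-the-counter medicine → 5.75% → $0.49
Pair of sandals $67.03: clothing, under $250.00 → 2.25% → $1.51
Leather boots $264.91: clothing, $250.00 or more → 10.75% → $28.48
Desk lamp $53.46: furniture → 9% → $4.81
Winter coat $157.87: clothing, under $250.00 → 2.25% → $3.55
Hot pretzel $5.21: restaurant meals → 9.75% → $0.51
Total tax = $21.05 + $0.49 + $1.51 + $28.48 + $4.81 + $3.55 + $0.51 = $60.40

$60.40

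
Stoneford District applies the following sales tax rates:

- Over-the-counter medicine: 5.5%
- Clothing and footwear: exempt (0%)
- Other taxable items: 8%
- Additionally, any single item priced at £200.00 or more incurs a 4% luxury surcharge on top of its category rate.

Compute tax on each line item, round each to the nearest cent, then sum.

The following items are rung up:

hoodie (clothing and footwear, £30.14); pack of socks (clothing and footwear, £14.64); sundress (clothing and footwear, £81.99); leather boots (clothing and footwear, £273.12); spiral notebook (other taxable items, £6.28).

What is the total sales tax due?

£11.42

Hoodie £30.14: clothing and footwear → 0% → £0.00
Pack of socks £14.64: clothing and footwear → 0% → £0.00
Sundress £81.99: clothing and footwear → 0% → £0.00
Leather boots £273.12: clothing and footwear → 0% + 4% surcharge = 4% → £10.92
Spiral notebook £6.28: other taxable items → 8% → £0.50
Total tax = £10.92 + £0.50 = £11.42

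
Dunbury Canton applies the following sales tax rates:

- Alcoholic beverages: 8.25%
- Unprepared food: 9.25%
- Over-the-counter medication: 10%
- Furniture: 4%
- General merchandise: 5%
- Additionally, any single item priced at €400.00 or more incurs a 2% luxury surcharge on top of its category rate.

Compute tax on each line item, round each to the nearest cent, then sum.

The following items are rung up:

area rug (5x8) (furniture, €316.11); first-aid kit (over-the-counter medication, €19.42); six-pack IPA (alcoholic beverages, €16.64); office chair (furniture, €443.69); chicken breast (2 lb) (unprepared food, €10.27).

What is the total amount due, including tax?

€849.65

Area rug (5x8) €316.11: furniture → 4% → €12.64
First-aid kit €19.42: over-the-counter medication → 10% → €1.94
Six-pack IPA €16.64: alcoholic beverages → 8.25% → €1.37
Office chair €443.69: furniture → 4% + 2% surcharge = 6% → €26.62
Chicken breast (2 lb) €10.27: unprepared food → 9.25% → €0.95
Subtotal = €806.13; tax = €43.52; total due = €849.65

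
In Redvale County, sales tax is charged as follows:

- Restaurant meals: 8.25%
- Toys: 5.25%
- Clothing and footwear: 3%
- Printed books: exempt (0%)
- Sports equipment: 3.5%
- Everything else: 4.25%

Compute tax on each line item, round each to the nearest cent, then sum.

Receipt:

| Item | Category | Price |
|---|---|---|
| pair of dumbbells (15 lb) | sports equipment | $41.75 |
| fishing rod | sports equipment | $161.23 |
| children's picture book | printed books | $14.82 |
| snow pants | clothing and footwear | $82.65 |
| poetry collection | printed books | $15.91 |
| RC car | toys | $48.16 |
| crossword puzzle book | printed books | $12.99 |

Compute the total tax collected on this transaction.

$12.11

Pair of dumbbells (15 lb) $41.75: sports equipment → 3.5% → $1.46
Fishing rod $161.23: sports equipment → 3.5% → $5.64
Children's picture book $14.82: printed books → 0% → $0.00
Snow pants $82.65: clothing and footwear → 3% → $2.48
Poetry collection $15.91: printed books → 0% → $0.00
RC car $48.16: toys → 5.25% → $2.53
Crossword puzzle book $12.99: printed books → 0% → $0.00
Total tax = $1.46 + $5.64 + $2.48 + $2.53 = $12.11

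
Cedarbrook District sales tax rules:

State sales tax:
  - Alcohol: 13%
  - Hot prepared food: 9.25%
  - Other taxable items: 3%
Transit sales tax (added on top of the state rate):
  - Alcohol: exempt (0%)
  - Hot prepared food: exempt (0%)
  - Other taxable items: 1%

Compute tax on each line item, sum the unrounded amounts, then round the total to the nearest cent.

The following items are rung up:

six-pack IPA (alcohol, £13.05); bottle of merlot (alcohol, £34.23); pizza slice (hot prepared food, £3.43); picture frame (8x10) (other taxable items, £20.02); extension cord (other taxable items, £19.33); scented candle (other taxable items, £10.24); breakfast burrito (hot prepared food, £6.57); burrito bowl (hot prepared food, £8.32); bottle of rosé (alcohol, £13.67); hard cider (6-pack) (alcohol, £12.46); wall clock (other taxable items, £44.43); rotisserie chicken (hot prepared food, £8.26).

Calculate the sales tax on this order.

Six-pack IPA £13.05: alcohol → 13% + 0% transit = 13% → £1.6965
Bottle of merlot £34.23: alcohol → 13% + 0% transit = 13% → £4.4499
Pizza slice £3.43: hot prepared food → 9.25% + 0% transit = 9.25% → £0.317275
Picture frame (8x10) £20.02: other taxable items → 3% + 1% transit = 4% → £0.8008
Extension cord £19.33: other taxable items → 3% + 1% transit = 4% → £0.7732
Scented candle £10.24: other taxable items → 3% + 1% transit = 4% → £0.4096
Breakfast burrito £6.57: hot prepared food → 9.25% + 0% transit = 9.25% → £0.607725
Burrito bowl £8.32: hot prepared food → 9.25% + 0% transit = 9.25% → £0.7696
Bottle of rosé £13.67: alcohol → 13% + 0% transit = 13% → £1.7771
Hard cider (6-pack) £12.46: alcohol → 13% + 0% transit = 13% → £1.6198
Wall clock £44.43: other taxable items → 3% + 1% transit = 4% → £1.7772
Rotisserie chicken £8.26: hot prepared food → 9.25% + 0% transit = 9.25% → £0.76405
Unrounded tax sum = £15.76275 → £15.76

£15.76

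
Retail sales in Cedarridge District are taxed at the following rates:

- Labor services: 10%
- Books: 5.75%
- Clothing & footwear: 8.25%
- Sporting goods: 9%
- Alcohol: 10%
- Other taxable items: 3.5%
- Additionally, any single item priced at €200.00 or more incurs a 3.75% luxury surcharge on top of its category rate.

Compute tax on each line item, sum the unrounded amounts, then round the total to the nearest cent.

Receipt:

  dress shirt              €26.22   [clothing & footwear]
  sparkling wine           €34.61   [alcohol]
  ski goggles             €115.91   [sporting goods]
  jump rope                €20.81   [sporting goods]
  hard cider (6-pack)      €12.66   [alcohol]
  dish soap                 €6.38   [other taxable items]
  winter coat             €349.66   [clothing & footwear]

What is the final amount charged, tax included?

Dress shirt €26.22: clothing & footwear → 8.25% → €2.16315
Sparkling wine €34.61: alcohol → 10% → €3.461
Ski goggles €115.91: sporting goods → 9% → €10.4319
Jump rope €20.81: sporting goods → 9% → €1.8729
Hard cider (6-pack) €12.66: alcohol → 10% → €1.266
Dish soap €6.38: other taxable items → 3.5% → €0.2233
Winter coat €349.66: clothing & footwear → 8.25% + 3.75% surcharge = 12% → €41.9592
Subtotal = €566.25; unrounded tax = €61.37745 → €61.38; total due = €627.63

€627.63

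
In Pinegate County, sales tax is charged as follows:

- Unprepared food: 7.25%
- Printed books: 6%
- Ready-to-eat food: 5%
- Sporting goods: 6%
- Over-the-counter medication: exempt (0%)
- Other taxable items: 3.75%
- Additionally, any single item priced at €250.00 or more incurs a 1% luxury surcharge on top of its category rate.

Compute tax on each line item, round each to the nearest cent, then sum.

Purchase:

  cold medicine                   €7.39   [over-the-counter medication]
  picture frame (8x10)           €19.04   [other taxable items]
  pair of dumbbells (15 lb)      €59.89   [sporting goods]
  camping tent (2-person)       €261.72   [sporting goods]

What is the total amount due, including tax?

€370.66

Cold medicine €7.39: over-the-counter medication → 0% → €0.00
Picture frame (8x10) €19.04: other taxable items → 3.75% → €0.71
Pair of dumbbells (15 lb) €59.89: sporting goods → 6% → €3.59
Camping tent (2-person) €261.72: sporting goods → 6% + 1% surcharge = 7% → €18.32
Subtotal = €348.04; tax = €22.62; total due = €370.66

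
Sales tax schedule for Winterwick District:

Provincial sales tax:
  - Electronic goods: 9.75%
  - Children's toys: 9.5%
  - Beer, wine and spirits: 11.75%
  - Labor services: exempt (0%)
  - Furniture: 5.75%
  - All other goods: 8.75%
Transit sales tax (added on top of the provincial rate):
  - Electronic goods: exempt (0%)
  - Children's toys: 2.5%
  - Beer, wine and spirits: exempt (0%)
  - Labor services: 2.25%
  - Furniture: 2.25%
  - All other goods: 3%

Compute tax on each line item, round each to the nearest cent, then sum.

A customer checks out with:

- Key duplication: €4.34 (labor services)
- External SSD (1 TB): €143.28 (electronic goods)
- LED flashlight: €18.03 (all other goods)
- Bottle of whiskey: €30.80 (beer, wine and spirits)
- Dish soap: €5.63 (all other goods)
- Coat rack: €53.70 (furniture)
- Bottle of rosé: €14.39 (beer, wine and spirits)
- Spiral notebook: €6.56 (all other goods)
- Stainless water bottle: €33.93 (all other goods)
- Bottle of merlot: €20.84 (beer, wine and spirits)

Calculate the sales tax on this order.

€33.67

Key duplication €4.34: labor services → 0% + 2.25% transit = 2.25% → €0.10
External SSD (1 TB) €143.28: electronic goods → 9.75% + 0% transit = 9.75% → €13.97
LED flashlight €18.03: all other goods → 8.75% + 3% transit = 11.75% → €2.12
Bottle of whiskey €30.80: beer, wine and spirits → 11.75% + 0% transit = 11.75% → €3.62
Dish soap €5.63: all other goods → 8.75% + 3% transit = 11.75% → €0.66
Coat rack €53.70: furniture → 5.75% + 2.25% transit = 8% → €4.30
Bottle of rosé €14.39: beer, wine and spirits → 11.75% + 0% transit = 11.75% → €1.69
Spiral notebook €6.56: all other goods → 8.75% + 3% transit = 11.75% → €0.77
Stainless water bottle €33.93: all other goods → 8.75% + 3% transit = 11.75% → €3.99
Bottle of merlot €20.84: beer, wine and spirits → 11.75% + 0% transit = 11.75% → €2.45
Total tax = €0.10 + €13.97 + €2.12 + €3.62 + €0.66 + €4.30 + €1.69 + €0.77 + €3.99 + €2.45 = €33.67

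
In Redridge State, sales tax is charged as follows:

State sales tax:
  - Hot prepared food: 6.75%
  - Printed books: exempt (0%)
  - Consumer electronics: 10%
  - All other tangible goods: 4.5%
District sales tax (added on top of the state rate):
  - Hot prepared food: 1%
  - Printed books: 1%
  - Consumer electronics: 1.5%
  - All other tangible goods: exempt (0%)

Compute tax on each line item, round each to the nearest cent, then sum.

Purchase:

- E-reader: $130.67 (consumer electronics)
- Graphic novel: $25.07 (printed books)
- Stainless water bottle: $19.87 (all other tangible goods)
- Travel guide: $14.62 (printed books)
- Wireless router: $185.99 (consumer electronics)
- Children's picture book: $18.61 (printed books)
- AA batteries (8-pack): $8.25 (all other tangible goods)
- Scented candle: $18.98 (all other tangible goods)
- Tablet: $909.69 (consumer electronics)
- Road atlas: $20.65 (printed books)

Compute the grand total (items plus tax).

$1496.34

E-reader $130.67: consumer electronics → 10% + 1.5% district = 11.5% → $15.03
Graphic novel $25.07: printed books → 0% + 1% district = 1% → $0.25
Stainless water bottle $19.87: all other tangible goods → 4.5% + 0% district = 4.5% → $0.89
Travel guide $14.62: printed books → 0% + 1% district = 1% → $0.15
Wireless router $185.99: consumer electronics → 10% + 1.5% district = 11.5% → $21.39
Children's picture book $18.61: printed books → 0% + 1% district = 1% → $0.19
AA batteries (8-pack) $8.25: all other tangible goods → 4.5% + 0% district = 4.5% → $0.37
Scented candle $18.98: all other tangible goods → 4.5% + 0% district = 4.5% → $0.85
Tablet $909.69: consumer electronics → 10% + 1.5% district = 11.5% → $104.61
Road atlas $20.65: printed books → 0% + 1% district = 1% → $0.21
Subtotal = $1352.40; tax = $143.94; total due = $1496.34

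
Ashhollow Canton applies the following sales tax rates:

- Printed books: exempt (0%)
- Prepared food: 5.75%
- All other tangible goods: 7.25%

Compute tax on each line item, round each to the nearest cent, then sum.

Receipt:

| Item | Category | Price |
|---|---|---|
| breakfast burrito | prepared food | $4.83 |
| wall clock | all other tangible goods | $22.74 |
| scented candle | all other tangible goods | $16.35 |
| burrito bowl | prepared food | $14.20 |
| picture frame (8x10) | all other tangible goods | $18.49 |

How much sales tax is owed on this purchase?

$5.28

Breakfast burrito $4.83: prepared food → 5.75% → $0.28
Wall clock $22.74: all other tangible goods → 7.25% → $1.65
Scented candle $16.35: all other tangible goods → 7.25% → $1.19
Burrito bowl $14.20: prepared food → 5.75% → $0.82
Picture frame (8x10) $18.49: all other tangible goods → 7.25% → $1.34
Total tax = $0.28 + $1.65 + $1.19 + $0.82 + $1.34 = $5.28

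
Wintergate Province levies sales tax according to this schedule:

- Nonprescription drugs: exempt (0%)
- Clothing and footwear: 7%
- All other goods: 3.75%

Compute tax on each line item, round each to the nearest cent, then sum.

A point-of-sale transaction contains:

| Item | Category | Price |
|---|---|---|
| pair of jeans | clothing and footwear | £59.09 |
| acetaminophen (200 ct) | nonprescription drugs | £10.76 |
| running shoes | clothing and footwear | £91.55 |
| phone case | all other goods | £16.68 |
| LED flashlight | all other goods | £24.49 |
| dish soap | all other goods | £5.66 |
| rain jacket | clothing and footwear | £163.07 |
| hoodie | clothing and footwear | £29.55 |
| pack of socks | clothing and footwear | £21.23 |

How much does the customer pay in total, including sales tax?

Pair of jeans £59.09: clothing and footwear → 7% → £4.14
Acetaminophen (200 ct) £10.76: nonprescription drugs → 0% → £0.00
Running shoes £91.55: clothing and footwear → 7% → £6.41
Phone case £16.68: all other goods → 3.75% → £0.63
LED flashlight £24.49: all other goods → 3.75% → £0.92
Dish soap £5.66: all other goods → 3.75% → £0.21
Rain jacket £163.07: clothing and footwear → 7% → £11.41
Hoodie £29.55: clothing and footwear → 7% → £2.07
Pack of socks £21.23: clothing and footwear → 7% → £1.49
Subtotal = £422.08; tax = £27.28; total due = £449.36

£449.36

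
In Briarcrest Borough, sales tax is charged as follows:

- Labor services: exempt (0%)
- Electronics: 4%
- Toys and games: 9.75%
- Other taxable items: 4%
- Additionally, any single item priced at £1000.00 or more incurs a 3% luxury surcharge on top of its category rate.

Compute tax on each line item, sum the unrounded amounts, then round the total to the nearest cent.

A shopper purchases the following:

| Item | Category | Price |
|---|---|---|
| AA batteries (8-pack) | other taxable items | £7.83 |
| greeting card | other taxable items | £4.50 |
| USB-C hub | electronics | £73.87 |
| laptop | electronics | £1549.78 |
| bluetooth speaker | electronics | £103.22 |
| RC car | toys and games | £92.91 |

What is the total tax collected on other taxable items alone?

AA batteries (8-pack) £7.83: other taxable items → 4% → £0.3132
Greeting card £4.50: other taxable items → 4% → £0.18
Tax on other taxable items: unrounded sum = £0.4932 → £0.49

£0.49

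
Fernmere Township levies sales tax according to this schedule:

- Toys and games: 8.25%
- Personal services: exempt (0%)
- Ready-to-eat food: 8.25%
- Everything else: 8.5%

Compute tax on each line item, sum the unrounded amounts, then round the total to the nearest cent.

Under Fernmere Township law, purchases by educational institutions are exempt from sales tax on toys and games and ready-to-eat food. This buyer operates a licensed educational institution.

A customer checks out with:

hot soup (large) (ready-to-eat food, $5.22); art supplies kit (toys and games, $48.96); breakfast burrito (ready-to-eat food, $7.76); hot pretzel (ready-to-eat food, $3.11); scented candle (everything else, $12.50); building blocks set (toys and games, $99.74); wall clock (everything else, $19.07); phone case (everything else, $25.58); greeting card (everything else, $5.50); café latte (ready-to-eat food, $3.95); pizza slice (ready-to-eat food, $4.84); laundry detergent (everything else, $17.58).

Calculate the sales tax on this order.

Hot soup (large) $5.22: ready-to-eat food, buyer-exempt → 0% → $0.00
Art supplies kit $48.96: toys and games, buyer-exempt → 0% → $0.00
Breakfast burrito $7.76: ready-to-eat food, buyer-exempt → 0% → $0.00
Hot pretzel $3.11: ready-to-eat food, buyer-exempt → 0% → $0.00
Scented candle $12.50: everything else → 8.5% → $1.0625
Building blocks set $99.74: toys and games, buyer-exempt → 0% → $0.00
Wall clock $19.07: everything else → 8.5% → $1.62095
Phone case $25.58: everything else → 8.5% → $2.1743
Greeting card $5.50: everything else → 8.5% → $0.4675
Café latte $3.95: ready-to-eat food, buyer-exempt → 0% → $0.00
Pizza slice $4.84: ready-to-eat food, buyer-exempt → 0% → $0.00
Laundry detergent $17.58: everything else → 8.5% → $1.4943
Unrounded tax sum = $6.81955 → $6.82

$6.82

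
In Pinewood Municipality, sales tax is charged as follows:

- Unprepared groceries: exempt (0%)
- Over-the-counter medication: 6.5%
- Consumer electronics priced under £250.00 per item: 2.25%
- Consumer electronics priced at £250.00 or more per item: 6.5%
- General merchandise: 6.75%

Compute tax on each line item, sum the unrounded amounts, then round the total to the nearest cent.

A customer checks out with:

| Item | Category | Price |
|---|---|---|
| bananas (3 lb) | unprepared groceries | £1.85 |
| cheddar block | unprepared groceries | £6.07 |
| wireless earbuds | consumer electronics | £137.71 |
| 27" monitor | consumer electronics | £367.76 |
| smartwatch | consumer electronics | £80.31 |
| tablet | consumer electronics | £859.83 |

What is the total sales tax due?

Bananas (3 lb) £1.85: unprepared groceries → 0% → £0.00
Cheddar block £6.07: unprepared groceries → 0% → £0.00
Wireless earbuds £137.71: consumer electronics, under £250.00 → 2.25% → £3.098475
27" monitor £367.76: consumer electronics, £250.00 or more → 6.5% → £23.9044
Smartwatch £80.31: consumer electronics, under £250.00 → 2.25% → £1.806975
Tablet £859.83: consumer electronics, £250.00 or more → 6.5% → £55.88895
Unrounded tax sum = £84.6988 → £84.70

£84.70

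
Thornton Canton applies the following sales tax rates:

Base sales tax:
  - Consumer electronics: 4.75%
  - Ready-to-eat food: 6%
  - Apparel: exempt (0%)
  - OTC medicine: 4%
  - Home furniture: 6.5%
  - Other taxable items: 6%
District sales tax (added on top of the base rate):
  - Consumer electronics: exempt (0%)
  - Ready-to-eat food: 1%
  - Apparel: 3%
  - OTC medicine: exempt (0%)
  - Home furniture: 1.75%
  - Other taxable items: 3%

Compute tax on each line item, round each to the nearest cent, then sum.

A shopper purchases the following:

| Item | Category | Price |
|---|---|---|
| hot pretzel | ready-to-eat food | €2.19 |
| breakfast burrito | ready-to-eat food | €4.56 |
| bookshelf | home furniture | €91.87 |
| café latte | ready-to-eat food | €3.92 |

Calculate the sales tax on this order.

€8.32

Hot pretzel €2.19: ready-to-eat food → 6% + 1% district = 7% → €0.15
Breakfast burrito €4.56: ready-to-eat food → 6% + 1% district = 7% → €0.32
Bookshelf €91.87: home furniture → 6.5% + 1.75% district = 8.25% → €7.58
Café latte €3.92: ready-to-eat food → 6% + 1% district = 7% → €0.27
Total tax = €0.15 + €0.32 + €7.58 + €0.27 = €8.32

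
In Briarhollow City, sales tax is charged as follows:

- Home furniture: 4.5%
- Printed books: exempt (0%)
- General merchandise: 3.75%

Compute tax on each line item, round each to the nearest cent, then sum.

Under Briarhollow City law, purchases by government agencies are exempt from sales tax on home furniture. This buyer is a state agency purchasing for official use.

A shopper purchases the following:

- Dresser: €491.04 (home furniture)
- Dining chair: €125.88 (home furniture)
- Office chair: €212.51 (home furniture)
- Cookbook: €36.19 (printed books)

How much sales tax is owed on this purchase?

€0.00

Dresser €491.04: home furniture, buyer-exempt → 0% → €0.00
Dining chair €125.88: home furniture, buyer-exempt → 0% → €0.00
Office chair €212.51: home furniture, buyer-exempt → 0% → €0.00
Cookbook €36.19: printed books → 0% → €0.00
Total tax = €0.00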